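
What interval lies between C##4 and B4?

d7

C to B spans seven letter names (C-D-E-F-G-A-B) — that makes it a seventh of some quality.
A major seventh would be 11 semitones; C##4 to B4 is 9, two semitones narrower, so the interval is diminished.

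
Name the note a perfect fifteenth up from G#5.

The letter stays G (same as the start), shifted two octaves up.
Moving 24 semitones up from G#5 (the size of a perfect fifteenth) reaches G#7.

G#7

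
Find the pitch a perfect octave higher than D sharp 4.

The letter stays D (same as the start), shifted an octave up.
A perfect octave spans 12 semitones, so from D#4 the target pitch is D#5.

D sharp 5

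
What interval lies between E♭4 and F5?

M9

E to F spans two letter names (E-F), plus an octave — that makes it a ninth of some quality.
Counting semitones, Eb4→F5 is 14, which is the major ninth.
(Equivalently, a compound major second: a major second plus an octave.)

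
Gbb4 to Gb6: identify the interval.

G to G is the same letter name, plus 2 octaves — that makes it a fifteenth of some quality.
The perfect fifteenth is 24 semitones; here we have 25, one semitone wider: augmented.
(Equivalently, a compound augmented octave: an augmented octave plus an octave.)

A15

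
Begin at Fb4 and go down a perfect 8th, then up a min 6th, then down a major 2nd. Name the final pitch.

Cbb4

A perfect octave down from Fb4 is Fb3.
Fb3 up a minor sixth → Dbb4 (8 semitones).
A major second down from Dbb4 is Cbb4.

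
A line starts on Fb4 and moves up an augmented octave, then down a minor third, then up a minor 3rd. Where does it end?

Fb4 up an augmented octave → F5 (13 semitones).
A minor third down from F5 is D5.
A minor third up from D5 is F5.

F5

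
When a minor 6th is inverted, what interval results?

major 3rd

The rule of nine gives the new number: 9 − 6 = 3, so a sixth becomes a third.
Quality inverts too: minor becomes major. That makes the inversion a major third.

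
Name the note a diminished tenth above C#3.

Three letters up from C (plus an octave) reaches E.
Moving 14 semitones up from C#3 (the size of a diminished tenth) reaches Eb4.

Eb4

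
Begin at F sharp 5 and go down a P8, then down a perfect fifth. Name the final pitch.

F#5 down a perfect octave → F#4 (12 semitones).
F#4 down a perfect fifth → B3 (7 semitones).

B 3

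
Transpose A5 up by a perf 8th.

A6

The letter stays A (same as the start), shifted an octave up.
A perfect octave spans 12 semitones, so from A5 the target pitch is A6.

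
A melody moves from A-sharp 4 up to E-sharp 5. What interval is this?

A to E spans five letter names (A-B-C-D-E) — that makes it a fifth of some quality.
The perfect fifth spans 7 semitones, and A#4 to E#5 is exactly 7 semitones — so this is a perfect fifth.

perfect 5th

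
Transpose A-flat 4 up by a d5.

Five letter names up from A: E.
A diminished fifth spans 6 semitones, so from Ab4 the target pitch is Ebb5.

E-double-flat 5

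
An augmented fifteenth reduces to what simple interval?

Each octave removed subtracts seven from the number: 15 − 7 = 8.
So an augmented fifteenth is an octave plus an augmented octave. The quality is unchanged.

augmented 8th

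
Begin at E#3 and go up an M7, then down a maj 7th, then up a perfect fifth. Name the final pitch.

E#3 up a major seventh → D##4 (11 semitones).
D##4 down a major seventh → E#3 (11 semitones).
E#3 up a perfect fifth → B#3 (7 semitones).

B#3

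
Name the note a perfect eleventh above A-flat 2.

D-flat 4

Counting four letter names plus an octave up from A lands on D.
Moving 17 semitones up from Ab2 (the size of a perfect eleventh) reaches Db4.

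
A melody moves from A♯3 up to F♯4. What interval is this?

A to F spans six letter names (A-B-C-D-E-F): a sixth.
At 8 semitones, A#3→F#4 falls one short of a major sixth: minor.

minor 6th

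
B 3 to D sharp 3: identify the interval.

Descending from B3 to D#3 is the same interval as ascending D#3 to B3.
D to B spans six letter names (D-E-F-G-A-B), so the interval is some kind of sixth.
At 8 semitones, D#3→B3 falls one short of a major sixth: minor.

m6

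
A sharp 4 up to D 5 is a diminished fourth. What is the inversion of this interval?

Inverted interval numbers add to nine, so a fourth pairs with a fifth (4 + 5 = 9).
The quality also flips — diminished becomes augmented — giving an augmented fifth.

A5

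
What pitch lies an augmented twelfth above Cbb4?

Counting five letter names plus an octave up from C lands on G.
Moving 20 semitones up from Cbb4 (the size of an augmented twelfth) reaches Gb5.

Gb5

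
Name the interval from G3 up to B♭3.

G to B spans three letter names (G-A-B) — that makes it a third of some quality.
At 3 semitones, G3→Bb3 falls one short of a major third: minor.

minor third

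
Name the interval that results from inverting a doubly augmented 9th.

doubly diminished 7th

First reduce the compound doubly augmented ninth to its simple form, a doubly augmented second.
Interval numbers invert to sum to nine: 2 + 7 = 9, so a second inverts to a seventh.
And doubly augmented becomes doubly diminished under inversion, so we get a doubly diminished seventh.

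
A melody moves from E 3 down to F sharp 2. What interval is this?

minor 7th

Descending from E3 to F#2 is the same interval as ascending F#2 to E3.
F to E spans seven letter names (F-G-A-B-C-D-E): a seventh.
At 10 semitones, F#2→E3 falls one short of a major seventh: minor.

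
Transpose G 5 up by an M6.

Six letter names up from G: E.
A major sixth spans 9 semitones, so from G5 the target pitch is E6.

E 6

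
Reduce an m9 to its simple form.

minor 2nd

Each octave removed subtracts seven from the number: 9 − 7 = 2.
So a minor ninth is an octave plus a minor second. The quality is unchanged.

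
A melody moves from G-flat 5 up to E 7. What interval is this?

A13

G to E spans six letter names (G-A-B-C-D-E), plus an octave — that makes it a thirteenth of some quality.
The major thirteenth is 21 semitones; here we have 22, one semitone wider: augmented.
(Equivalently, a compound augmented sixth: an augmented sixth plus an octave.)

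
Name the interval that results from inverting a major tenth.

minor 6th

First reduce the compound major tenth to its simple form, a major third.
Inverted interval numbers add to nine, so a third pairs with a sixth (3 + 6 = 9).
The quality also flips — major becomes minor — giving a minor sixth.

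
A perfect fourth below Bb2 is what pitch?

The fourth takes the letter from B down to F.
A perfect fourth is 5 semitones; 5 semitones down from Bb2 gives F2.

F2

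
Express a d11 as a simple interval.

diminished fourth

Subtracting seven from the interval number removes an octave: 11 − 7 = 4.
Quality carries through unchanged, so the simple form is a diminished fourth.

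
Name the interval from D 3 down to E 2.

m7

Descending from D3 to E2 is the same interval as ascending E2 to D3.
E to D spans seven letter names (E-F-G-A-B-C-D) — that makes it a seventh of some quality.
E2 to D3 is 10 semitones, a half step short of the major seventh (11), so this is minor.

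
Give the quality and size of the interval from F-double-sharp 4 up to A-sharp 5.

F to A spans three letter names (F-G-A), plus an octave: a tenth.
At 15 semitones, F##4→A#5 falls one short of a major tenth: minor.
(Equivalently, a compound minor third: a minor third plus an octave.)

m10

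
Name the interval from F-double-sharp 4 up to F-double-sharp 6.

perfect 15th

F to F is the same letter name, plus 2 octaves: a fifteenth.
F##4 to F##6 is 24 semitones, matching the perfect fifteenth exactly, so the quality is perfect.
(Equivalently, a compound perfect octave: a perfect octave plus an octave.)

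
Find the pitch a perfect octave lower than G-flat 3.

G-flat 2

The letter stays G (same as the start), shifted an octave down.
A perfect octave is 12 semitones; 12 semitones down from Gb3 gives Gb2.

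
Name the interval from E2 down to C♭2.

augmented 3rd

Descending from E2 to Cb2 is the same interval as ascending Cb2 to E2.
C to E spans three letter names (C-D-E) — that makes it a third of some quality.
Cb2 to E2 spans 5 semitones — one semitone wider than the major third (4) — giving an augmented third.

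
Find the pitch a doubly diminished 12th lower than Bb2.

Five letters down from B (plus an octave) reaches E.
A doubly diminished twelfth spans 17 semitones, so from Bb2 the target pitch is E#1.

E#1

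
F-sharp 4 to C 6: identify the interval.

F to C spans five letter names (F-G-A-B-C), plus an octave, so the interval is some kind of twelfth.
F#4 to C6 spans 18 semitones — one semitone narrower than the perfect twelfth (19) — giving a diminished twelfth.
(Equivalently, a compound diminished fifth: a diminished fifth plus an octave.)

diminished 12th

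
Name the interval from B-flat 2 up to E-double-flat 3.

diminished 4th

B to E spans four letter names (B-C-D-E) — that makes it a fourth of some quality.
Bb2 to Ebb3 spans 4 semitones — one semitone narrower than the perfect fourth (5) — giving a diminished fourth.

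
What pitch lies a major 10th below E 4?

C 3

Three letters down from E (plus an octave) reaches C.
A major tenth is 16 semitones; 16 semitones down from E4 gives C3.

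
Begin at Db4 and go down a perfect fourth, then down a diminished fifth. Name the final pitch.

D3

A perfect fourth down from Db4 is Ab3.
A diminished fifth down from Ab3 is D3.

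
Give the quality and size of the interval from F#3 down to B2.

perfect fifth

Descending from F#3 to B2 is the same interval as ascending B2 to F#3.
B to F spans five letter names (B-C-D-E-F): a fifth.
B2 to F#3 is 7 semitones, matching the perfect fifth exactly, so the quality is perfect.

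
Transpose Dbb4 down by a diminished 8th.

For an octave the letter name doesn't change: still D, an octave down.
A diminished octave is 11 semitones; 11 semitones down from Dbb4 gives Db3.

Db3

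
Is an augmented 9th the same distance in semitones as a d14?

15 semitones (augmented ninth) vs 21 semitones (diminished fourteenth): not equal.

No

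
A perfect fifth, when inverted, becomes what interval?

perfect 4th

Interval numbers invert to sum to nine: 5 + 4 = 9, so a fifth inverts to a fourth.
Quality inverts too: perfect stays perfect. That makes the inversion a perfect fourth.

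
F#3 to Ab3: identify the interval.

F to A spans three letter names (F-G-A), so the interval is some kind of third.
F#3 to Ab3 spans 2 semitones — two semitones narrower than the major third (4) — giving a diminished third.

diminished 3rd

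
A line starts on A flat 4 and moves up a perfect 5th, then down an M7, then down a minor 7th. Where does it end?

A perfect fifth up from Ab4 is Eb5.
Down a major seventh from Eb5: Fb4 (11 semitones down).
A minor seventh down from Fb4 is Gb3.

G flat 3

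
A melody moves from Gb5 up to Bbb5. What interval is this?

G to B spans three letter names (G-A-B): a third.
A major third would be 4 semitones, but Gb5 to Bbb5 is 3 — one semitone narrower, making it a minor third.

minor third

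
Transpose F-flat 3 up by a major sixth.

Counting six letter names up from F lands on D.
A major sixth spans 9 semitones, so from Fb3 the target pitch is Db4.

D-flat 4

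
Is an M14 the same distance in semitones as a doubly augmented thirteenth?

Yes

A major fourteenth spans 23 semitones, and a doubly augmented thirteenth also spans 23 semitones — they're enharmonic.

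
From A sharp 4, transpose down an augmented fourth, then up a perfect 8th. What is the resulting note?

E 5

A#4 down an augmented fourth → E4 (6 semitones).
Up a perfect octave from E4: E5 (12 semitones up).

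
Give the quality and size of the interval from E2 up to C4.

E to C spans six letter names (E-F-G-A-B-C), plus an octave, so the interval is some kind of thirteenth.
A major thirteenth would be 21 semitones, but E2 to C4 is 20 — one semitone narrower, making it a minor thirteenth.
(Equivalently, a compound minor sixth: a minor sixth plus an octave.)

minor 13th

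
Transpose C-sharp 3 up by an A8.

C-double-sharp 4

An octave keeps the letter name C, an octave up from C.
Moving 13 semitones up from C#3 (the size of an augmented octave) reaches C##4.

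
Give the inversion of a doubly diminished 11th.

First reduce the compound doubly diminished eleventh to its simple form, a doubly diminished fourth.
Interval numbers invert to sum to nine: 4 + 5 = 9, so a fourth inverts to a fifth.
Quality inverts too: doubly diminished becomes doubly augmented. That makes the inversion a doubly augmented fifth.

doubly augmented 5th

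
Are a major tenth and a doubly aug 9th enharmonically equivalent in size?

A major tenth = 16 semitones = a doubly augmented ninth; enharmonically equal.

Yes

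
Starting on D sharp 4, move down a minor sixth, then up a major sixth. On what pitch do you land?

Down a minor sixth from D#4: F##3 (8 semitones down).
F##3 up a major sixth → D##4 (9 semitones).

D double-sharp 4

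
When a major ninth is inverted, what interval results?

First reduce the compound major ninth to its simple form, a major second.
The rule of nine gives the new number: 9 − 2 = 7, so a second becomes a seventh.
The quality also flips — major becomes minor — giving a minor seventh.

minor seventh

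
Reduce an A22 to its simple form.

Take out 2 octaves (14 from the number): 22 − 14 = 8.
So an augmented twenty-second is 2 octaves plus an augmented octave. The quality is unchanged.

augmented octave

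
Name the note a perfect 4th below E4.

B3

The fourth takes the letter from E down to B.
A perfect fourth spans 5 semitones, so from E4 the target pitch is B3.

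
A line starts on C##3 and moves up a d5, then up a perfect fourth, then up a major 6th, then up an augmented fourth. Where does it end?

D##5

A diminished fifth up from C##3 is G#3.
Up a perfect fourth from G#3: C#4 (5 semitones up).
A major sixth up from C#4 is A#4.
Up an augmented fourth from A#4: D##5 (6 semitones up).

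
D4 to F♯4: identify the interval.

major 3rd

D to F spans three letter names (D-E-F): a third.
D4 to F#4 is 4 semitones, matching the major third exactly, so the quality is major.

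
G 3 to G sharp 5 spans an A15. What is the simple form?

Take out an octave (7 from the number): 15 − 7 = 8.
Quality carries through unchanged, so the simple form is an augmented octave.

augmented 8th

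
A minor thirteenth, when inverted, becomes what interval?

M3

First reduce the compound minor thirteenth to its simple form, a minor sixth.
Interval numbers invert to sum to nine: 6 + 3 = 9, so a sixth inverts to a third.
The quality also flips — minor becomes major — giving a major third.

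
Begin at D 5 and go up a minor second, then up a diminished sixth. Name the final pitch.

D5 up a minor second → Eb5 (1 semitone).
Up a diminished sixth from Eb5: Cbb6 (7 semitones up).

C double-flat 6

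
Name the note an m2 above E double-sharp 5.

Counting two letter names up from E lands on F.
A minor second is 1 semitone; 1 semitone up from E##5 gives F##5.

F double-sharp 5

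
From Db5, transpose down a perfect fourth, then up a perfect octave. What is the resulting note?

A perfect fourth down from Db5 is Ab4.
Up a perfect octave from Ab4: Ab5 (12 semitones up).

Ab5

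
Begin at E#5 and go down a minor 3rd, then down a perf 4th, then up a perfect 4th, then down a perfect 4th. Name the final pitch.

G##4

Down a minor third from E#5: C##5 (3 semitones down).
C##5 down a perfect fourth → G##4 (5 semitones).
Up a perfect fourth from G##4: C##5 (5 semitones up).
A perfect fourth down from C##5 is G##4.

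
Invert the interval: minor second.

Inverted interval numbers add to nine, so a second pairs with a seventh (2 + 7 = 9).
Quality inverts too: minor becomes major. That makes the inversion a major seventh.

M7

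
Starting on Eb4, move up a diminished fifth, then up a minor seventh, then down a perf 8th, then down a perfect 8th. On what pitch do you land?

Abb3

Eb4 up a diminished fifth → Bbb4 (6 semitones).
Up a minor seventh from Bbb4: Abb5 (10 semitones up).
Down a perfect octave from Abb5: Abb4 (12 semitones down).
Down a perfect octave from Abb4: Abb3 (12 semitones down).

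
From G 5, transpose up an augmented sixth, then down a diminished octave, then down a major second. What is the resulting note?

D double-sharp 5

G5 up an augmented sixth → E#6 (10 semitones).
A diminished octave down from E#6 is E##5.
E##5 down a major second → D##5 (2 semitones).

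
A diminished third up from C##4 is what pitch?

Counting three letter names up from C lands on E.
A diminished third spans 2 semitones, so from C##4 the target pitch is E4.

E4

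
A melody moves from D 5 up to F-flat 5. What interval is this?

diminished third

D to F spans three letter names (D-E-F) — that makes it a third of some quality.
The major third is 4 semitones; here we have 2, two semitones narrower: diminished.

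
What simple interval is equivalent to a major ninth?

Subtracting seven from the interval number removes an octave: 9 − 7 = 2.
That makes a major ninth a compound major second — an octave plus a major second.

major second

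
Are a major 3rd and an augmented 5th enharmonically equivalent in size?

No

A major third spans 4 semitones; an augmented fifth spans 8 semitones. They differ by 4.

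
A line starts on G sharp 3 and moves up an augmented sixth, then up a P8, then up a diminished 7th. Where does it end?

Up an augmented sixth from G#3: E##4 (10 semitones up).
Up a perfect octave from E##4: E##5 (12 semitones up).
A diminished seventh up from E##5 is D#6.

D sharp 6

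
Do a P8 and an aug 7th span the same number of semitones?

A perfect octave spans 12 semitones, and an augmented seventh also spans 12 semitones — they're enharmonic.

Yes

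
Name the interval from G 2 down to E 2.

Descending from G2 to E2 is the same interval as ascending E2 to G2.
E to G spans three letter names (E-F-G) — that makes it a third of some quality.
A major third would be 4 semitones, but E2 to G2 is 3 — one semitone narrower, making it a minor third.

m3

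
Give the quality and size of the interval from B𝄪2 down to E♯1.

augmented twelfth

Descending from B##2 to E#1 is the same interval as ascending E#1 to B##2.
E to B spans five letter names (E-F-G-A-B), plus an octave, so the interval is some kind of twelfth.
The perfect twelfth is 19 semitones; here we have 20, one semitone wider: augmented.
(Equivalently, a compound augmented fifth: an augmented fifth plus an octave.)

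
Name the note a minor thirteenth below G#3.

B#1

The thirteenth's letter: G down six letter names plus an octave → B.
Moving 20 semitones down from G#3 (the size of a minor thirteenth) reaches B#1.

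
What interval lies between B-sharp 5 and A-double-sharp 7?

B to A spans seven letter names (B-C-D-E-F-G-A), plus an octave, so the interval is some kind of fourteenth.
B#5 to A##7 is 23 semitones, matching the major fourteenth exactly, so the quality is major.
(Equivalently, a compound major seventh: a major seventh plus an octave.)

major fourteenth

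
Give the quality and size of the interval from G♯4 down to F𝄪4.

minor 2nd

Descending from G#4 to F##4 is the same interval as ascending F##4 to G#4.
F to G spans two letter names (F-G): a second.
A major second would be 2 semitones, but F##4 to G#4 is 1 — one semitone narrower, making it a minor second.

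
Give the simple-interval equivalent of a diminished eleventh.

Subtracting seven from the interval number removes an octave: 11 − 7 = 4.
Quality carries through unchanged, so the simple form is a diminished fourth.

d4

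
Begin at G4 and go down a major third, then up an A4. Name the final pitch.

A4

G4 down a major third → Eb4 (4 semitones).
An augmented fourth up from Eb4 is A4.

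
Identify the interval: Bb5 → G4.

Descending from Bb5 to G4 is the same interval as ascending G4 to Bb5.
G to B spans three letter names (G-A-B), plus an octave, so the interval is some kind of tenth.
At 15 semitones, G4→Bb5 falls one short of a major tenth: minor.
(Equivalently, a compound minor third: a minor third plus an octave.)

minor tenth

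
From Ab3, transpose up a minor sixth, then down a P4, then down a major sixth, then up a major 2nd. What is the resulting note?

Up a minor sixth from Ab3: Fb4 (8 semitones up).
A perfect fourth down from Fb4 is Cb4.
Cb4 down a major sixth → Ebb3 (9 semitones).
Ebb3 up a major second → Fb3 (2 semitones).

Fb3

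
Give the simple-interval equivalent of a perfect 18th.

Take out 2 octaves (14 from the number): 18 − 14 = 4.
Quality carries through unchanged, so the simple form is a perfect fourth.

perfect 4th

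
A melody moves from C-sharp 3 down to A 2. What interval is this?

Descending from C#3 to A2 is the same interval as ascending A2 to C#3.
A to C spans three letter names (A-B-C) — that makes it a third of some quality.
Counting semitones, A2→C#3 is 4, which is the major third.

major third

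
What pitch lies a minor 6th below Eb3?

Six letter names down from E: G.
Moving 8 semitones down from Eb3 (the size of a minor sixth) reaches G2.

G2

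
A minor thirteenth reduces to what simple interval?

Subtracting seven from the interval number removes an octave: 13 − 7 = 6.
Quality carries through unchanged, so the simple form is a minor sixth.

minor sixth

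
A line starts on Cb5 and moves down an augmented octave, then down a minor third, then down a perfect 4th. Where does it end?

Cb5 down an augmented octave → Cbb4 (13 semitones).
Down a minor third from Cbb4: Abb3 (3 semitones down).
Abb3 down a perfect fourth → Ebb3 (5 semitones).

Ebb3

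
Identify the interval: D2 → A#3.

augmented 12th

D to A spans five letter names (D-E-F-G-A), plus an octave, so the interval is some kind of twelfth.
The perfect twelfth is 19 semitones; here we have 20, one semitone wider: augmented.
(Equivalently, a compound augmented fifth: an augmented fifth plus an octave.)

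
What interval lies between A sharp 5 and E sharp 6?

perfect 5th

A to E spans five letter names (A-B-C-D-E) — that makes it a fifth of some quality.
The perfect fifth spans 7 semitones, and A#5 to E#6 is exactly 7 semitones — so this is a perfect fifth.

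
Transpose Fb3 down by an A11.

Four letters down from F (plus an octave) reaches C.
Moving 18 semitones down from Fb3 (the size of an augmented eleventh) reaches Cbb2.

Cbb2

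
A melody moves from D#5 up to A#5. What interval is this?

perfect fifth

D to A spans five letter names (D-E-F-G-A), so the interval is some kind of fifth.
Counting semitones, D#5→A#5 is 7, which is the perfect fifth.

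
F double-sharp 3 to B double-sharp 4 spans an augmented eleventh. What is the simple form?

Subtracting seven from the interval number removes an octave: 11 − 7 = 4.
Quality carries through unchanged, so the simple form is an augmented fourth.

augmented fourth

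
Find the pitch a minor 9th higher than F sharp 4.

Two letters up from F (plus an octave) reaches G.
A minor ninth is 13 semitones; 13 semitones up from F#4 gives G5.

G 5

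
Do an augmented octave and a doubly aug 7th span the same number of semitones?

An augmented octave spans 13 semitones, and a doubly augmented seventh also spans 13 semitones — they're enharmonic.

Yes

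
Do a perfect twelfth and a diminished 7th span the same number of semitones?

No

19 semitones (perfect twelfth) vs 9 semitones (diminished seventh): not equal.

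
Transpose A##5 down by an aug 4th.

Four letter names down from A: E.
An augmented fourth is 6 semitones; 6 semitones down from A##5 gives E#5.

E#5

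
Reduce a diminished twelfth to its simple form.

Take out an octave (7 from the number): 12 − 7 = 5.
Quality carries through unchanged, so the simple form is a diminished fifth.

diminished 5th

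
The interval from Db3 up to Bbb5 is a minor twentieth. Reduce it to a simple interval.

Each octave removed subtracts seven from the number: 20 − 14 = 6.
Quality carries through unchanged, so the simple form is a minor sixth.

minor sixth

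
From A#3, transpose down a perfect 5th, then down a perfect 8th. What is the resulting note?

A#3 down a perfect fifth → D#3 (7 semitones).
Down a perfect octave from D#3: D#2 (12 semitones down).

D#2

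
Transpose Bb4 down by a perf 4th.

F4

The fourth takes the letter from B down to F.
A perfect fourth is 5 semitones; 5 semitones down from Bb4 gives F4.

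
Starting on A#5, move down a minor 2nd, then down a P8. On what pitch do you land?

G##4

A minor second down from A#5 is G##5.
G##5 down a perfect octave → G##4 (12 semitones).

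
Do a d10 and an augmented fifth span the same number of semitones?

A diminished tenth spans 14 semitones; an augmented fifth spans 8 semitones. They differ by 6.

No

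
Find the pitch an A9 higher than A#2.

B##3

The ninth's letter: A up two letter names plus an octave → B.
An augmented ninth is 15 semitones; 15 semitones up from A#2 gives B##3.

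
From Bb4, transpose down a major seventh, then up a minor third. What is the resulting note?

A major seventh down from Bb4 is Cb4.
A minor third up from Cb4 is Ebb4.

Ebb4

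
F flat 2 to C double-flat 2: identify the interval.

augmented fourth

Descending from Fb2 to Cbb2 is the same interval as ascending Cbb2 to Fb2.
C to F spans four letter names (C-D-E-F): a fourth.
A perfect fourth would be 5 semitones; Cbb2 to Fb2 is 6, one semitone wider, so the interval is augmented.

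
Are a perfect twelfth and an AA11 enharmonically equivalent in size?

Both span 19 semitones: a perfect twelfth and a doubly augmented eleventh are the same chromatic distance.

Yes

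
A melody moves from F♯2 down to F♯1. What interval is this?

perfect octave

Descending from F#2 to F#1 is the same interval as ascending F#1 to F#2.
F to F is the same letter name, plus an octave, so the interval is some kind of octave.
F#1 to F#2 is 12 semitones, matching the perfect octave exactly, so the quality is perfect.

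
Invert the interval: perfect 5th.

Interval numbers invert to sum to nine: 5 + 4 = 9, so a fifth inverts to a fourth.
Quality inverts too: perfect stays perfect. That makes the inversion a perfect fourth.

perfect fourth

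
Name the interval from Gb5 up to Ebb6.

m6

G to E spans six letter names (G-A-B-C-D-E), so the interval is some kind of sixth.
Gb5 to Ebb6 is 8 semitones, a half step short of the major sixth (9), so this is minor.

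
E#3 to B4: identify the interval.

d12

E to B spans five letter names (E-F-G-A-B), plus an octave, so the interval is some kind of twelfth.
A perfect twelfth would be 19 semitones; E#3 to B4 is 18, one semitone narrower, so the interval is diminished.
(Equivalently, a compound diminished fifth: a diminished fifth plus an octave.)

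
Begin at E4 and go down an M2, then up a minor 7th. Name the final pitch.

C5

Down a major second from E4: D4 (2 semitones down).
D4 up a minor seventh → C5 (10 semitones).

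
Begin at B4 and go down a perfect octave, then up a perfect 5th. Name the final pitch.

Down a perfect octave from B4: B3 (12 semitones down).
A perfect fifth up from B3 is F#4.

F#4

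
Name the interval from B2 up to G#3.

B to G spans six letter names (B-C-D-E-F-G), so the interval is some kind of sixth.
B2 to G#3 is 9 semitones, matching the major sixth exactly, so the quality is major.

M6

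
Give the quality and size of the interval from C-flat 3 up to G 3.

C to G spans five letter names (C-D-E-F-G) — that makes it a fifth of some quality.
Cb3 to G3 spans 8 semitones — one semitone wider than the perfect fifth (7) — giving an augmented fifth.

A5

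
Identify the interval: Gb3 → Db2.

Descending from Gb3 to Db2 is the same interval as ascending Db2 to Gb3.
D to G spans four letter names (D-E-F-G), plus an octave — that makes it an eleventh of some quality.
Db2 to Gb3 is 17 semitones, matching the perfect eleventh exactly, so the quality is perfect.
(Equivalently, a compound perfect fourth: a perfect fourth plus an octave.)

perfect eleventh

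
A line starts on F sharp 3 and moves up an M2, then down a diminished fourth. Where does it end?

F#3 up a major second → G#3 (2 semitones).
Down a diminished fourth from G#3: D##3 (4 semitones down).

D double-sharp 3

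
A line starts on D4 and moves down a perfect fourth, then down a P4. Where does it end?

A perfect fourth down from D4 is A3.
A perfect fourth down from A3 is E3.

E3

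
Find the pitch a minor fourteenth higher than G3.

F5

Counting seven letter names plus an octave up from G lands on F.
A minor fourteenth is 22 semitones; 22 semitones up from G3 gives F5.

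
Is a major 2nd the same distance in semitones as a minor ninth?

No

2 semitones (major second) vs 13 semitones (minor ninth): not equal.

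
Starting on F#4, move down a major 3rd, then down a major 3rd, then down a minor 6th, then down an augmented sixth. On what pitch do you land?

A major third down from F#4 is D4.
Down a major third from D4: Bb3 (4 semitones down).
Bb3 down a minor sixth → D3 (8 semitones).
Down an augmented sixth from D3: Fb2 (10 semitones down).

Fb2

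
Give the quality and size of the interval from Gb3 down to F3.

Descending from Gb3 to F3 is the same interval as ascending F3 to Gb3.
F to G spans two letter names (F-G): a second.
F3 to Gb3 is 1 semitone, a half step short of the major second (2), so this is minor.

m2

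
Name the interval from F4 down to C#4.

Descending from F4 to C#4 is the same interval as ascending C#4 to F4.
C to F spans four letter names (C-D-E-F) — that makes it a fourth of some quality.
A perfect fourth would be 5 semitones; C#4 to F4 is 4, one semitone narrower, so the interval is diminished.

diminished 4th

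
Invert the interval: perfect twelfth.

First reduce the compound perfect twelfth to its simple form, a perfect fifth.
Inverted interval numbers add to nine, so a fifth pairs with a fourth (5 + 4 = 9).
The quality also flips — perfect stays perfect — giving a perfect fourth.

P4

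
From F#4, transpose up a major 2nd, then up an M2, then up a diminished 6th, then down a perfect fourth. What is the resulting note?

C5

F#4 up a major second → G#4 (2 semitones).
Up a major second from G#4: A#4 (2 semitones up).
Up a diminished sixth from A#4: F5 (7 semitones up).
Down a perfect fourth from F5: C5 (5 semitones down).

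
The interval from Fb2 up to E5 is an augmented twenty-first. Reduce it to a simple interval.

Each octave removed subtracts seven from the number: 21 − 14 = 7.
So an augmented twenty-first is 2 octaves plus an augmented seventh. The quality is unchanged.

A7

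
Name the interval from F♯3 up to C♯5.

perfect twelfth

F to C spans five letter names (F-G-A-B-C), plus an octave: a twelfth.
Counting semitones, F#3→C#5 is 19, which is the perfect twelfth.
(Equivalently, a compound perfect fifth: a perfect fifth plus an octave.)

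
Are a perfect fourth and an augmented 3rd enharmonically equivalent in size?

Yes

A perfect fourth = 5 semitones = an augmented third; enharmonically equal.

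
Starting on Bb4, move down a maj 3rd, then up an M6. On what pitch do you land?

Down a major third from Bb4: Gb4 (4 semitones down).
Up a major sixth from Gb4: Eb5 (9 semitones up).

Eb5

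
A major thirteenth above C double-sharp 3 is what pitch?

A double-sharp 4

Counting six letter names plus an octave up from C lands on A.
Moving 21 semitones up from C##3 (the size of a major thirteenth) reaches A##4.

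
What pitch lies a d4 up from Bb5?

Ebb6

Counting four letter names up from B lands on E.
Moving 4 semitones up from Bb5 (the size of a diminished fourth) reaches Ebb6.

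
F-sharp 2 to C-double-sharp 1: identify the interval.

Descending from F#2 to C##1 is the same interval as ascending C##1 to F#2.
C to F spans four letter names (C-D-E-F), plus an octave: an eleventh.
A perfect eleventh would be 17 semitones; C##1 to F#2 is 16, one semitone narrower, so the interval is diminished.
(Equivalently, a compound diminished fourth: a diminished fourth plus an octave.)

diminished 11th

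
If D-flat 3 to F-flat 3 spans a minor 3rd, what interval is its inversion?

major 6th

The rule of nine gives the new number: 9 − 3 = 6, so a third becomes a sixth.
And minor becomes major under inversion, so we get a major sixth.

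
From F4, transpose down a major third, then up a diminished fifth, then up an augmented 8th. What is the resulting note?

A major third down from F4 is Db4.
A diminished fifth up from Db4 is Abb4.
Up an augmented octave from Abb4: Ab5 (13 semitones up).

Ab5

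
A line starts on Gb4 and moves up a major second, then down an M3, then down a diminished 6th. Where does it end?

A3

Up a major second from Gb4: Ab4 (2 semitones up).
A major third down from Ab4 is Fb4.
A diminished sixth down from Fb4 is A3.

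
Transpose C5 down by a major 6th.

Eb4

Six letter names down from C: E.
A major sixth is 9 semitones; 9 semitones down from C5 gives Eb4.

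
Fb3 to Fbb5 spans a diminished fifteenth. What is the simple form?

d8

Each octave removed subtracts seven from the number: 15 − 7 = 8.
That makes a diminished fifteenth a compound diminished octave — an octave plus a diminished octave.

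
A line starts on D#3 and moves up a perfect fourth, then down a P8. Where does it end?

Up a perfect fourth from D#3: G#3 (5 semitones up).
Down a perfect octave from G#3: G#2 (12 semitones down).

G#2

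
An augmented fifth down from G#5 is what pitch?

C5

The fifth takes the letter from G down to C.
An augmented fifth is 8 semitones; 8 semitones down from G#5 gives C5.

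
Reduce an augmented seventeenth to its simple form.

Take out 2 octaves (14 from the number): 17 − 14 = 3.
So an augmented seventeenth is 2 octaves plus an augmented third. The quality is unchanged.

augmented 3rd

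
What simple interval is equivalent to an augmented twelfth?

augmented 5th

Each octave removed subtracts seven from the number: 12 − 7 = 5.
Quality carries through unchanged, so the simple form is an augmented fifth.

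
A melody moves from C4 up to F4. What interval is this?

C to F spans four letter names (C-D-E-F): a fourth.
C4 to F4 is 5 semitones, matching the perfect fourth exactly, so the quality is perfect.

P4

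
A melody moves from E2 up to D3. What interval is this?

m7

E to D spans seven letter names (E-F-G-A-B-C-D): a seventh.
E2 to D3 is 10 semitones, a half step short of the major seventh (11), so this is minor.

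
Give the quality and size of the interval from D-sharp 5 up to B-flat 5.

diminished sixth

D to B spans six letter names (D-E-F-G-A-B): a sixth.
The major sixth is 9 semitones; here we have 7, two semitones narrower: diminished.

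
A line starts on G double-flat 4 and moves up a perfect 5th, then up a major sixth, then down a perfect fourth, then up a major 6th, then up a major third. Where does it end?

F 6

Up a perfect fifth from Gbb4: Dbb5 (7 semitones up).
Up a major sixth from Dbb5: Bbb5 (9 semitones up).
A perfect fourth down from Bbb5 is Fb5.
Up a major sixth from Fb5: Db6 (9 semitones up).
Up a major third from Db6: F6 (4 semitones up).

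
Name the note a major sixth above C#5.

A#5

Six letter names up from C: A.
A major sixth is 9 semitones; 9 semitones up from C#5 gives A#5.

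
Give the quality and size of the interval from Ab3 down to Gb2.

Descending from Ab3 to Gb2 is the same interval as ascending Gb2 to Ab3.
G to A spans two letter names (G-A), plus an octave — that makes it a ninth of some quality.
Gb2 to Ab3 is 14 semitones, matching the major ninth exactly, so the quality is major.
(Equivalently, a compound major second: a major second plus an octave.)

M9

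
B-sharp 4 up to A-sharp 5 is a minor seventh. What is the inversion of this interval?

major second

Interval numbers invert to sum to nine: 7 + 2 = 9, so a seventh inverts to a second.
And minor becomes major under inversion, so we get a major second.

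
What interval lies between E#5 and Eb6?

doubly diminished 8th

E to E is the same letter name, plus an octave, so the interval is some kind of octave.
A perfect octave would be 12 semitones; E#5 to Eb6 is 10, two semitones narrower, so the interval is doubly diminished.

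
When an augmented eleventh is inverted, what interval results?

diminished fifth

First reduce the compound augmented eleventh to its simple form, an augmented fourth.
Interval numbers invert to sum to nine: 4 + 5 = 9, so a fourth inverts to a fifth.
The quality also flips — augmented becomes diminished — giving a diminished fifth.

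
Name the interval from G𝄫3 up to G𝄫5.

perfect fifteenth

G to G is the same letter name, plus 2 octaves — that makes it a fifteenth of some quality.
The perfect fifteenth spans 24 semitones, and Gbb3 to Gbb5 is exactly 24 semitones — so this is a perfect fifteenth.
(Equivalently, a compound perfect octave: a perfect octave plus an octave.)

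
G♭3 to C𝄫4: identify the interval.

G to C spans four letter names (G-A-B-C) — that makes it a fourth of some quality.
The perfect fourth is 5 semitones; here we have 4, one semitone narrower: diminished.

d4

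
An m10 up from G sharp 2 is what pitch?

B 3

Counting three letter names plus an octave up from G lands on B.
A minor tenth spans 15 semitones, so from G#2 the target pitch is B3.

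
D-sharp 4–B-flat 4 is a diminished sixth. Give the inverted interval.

augmented 3rd

The rule of nine gives the new number: 9 − 6 = 3, so a sixth becomes a third.
And diminished becomes augmented under inversion, so we get an augmented third.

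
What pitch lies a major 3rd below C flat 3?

The third takes the letter from C down to A.
A major third spans 4 semitones, so from Cb3 the target pitch is Abb2.

A double-flat 2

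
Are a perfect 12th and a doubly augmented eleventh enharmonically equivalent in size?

Yes

A perfect twelfth = 19 semitones = a doubly augmented eleventh; enharmonically equal.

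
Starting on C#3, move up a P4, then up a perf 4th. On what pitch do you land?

B3

C#3 up a perfect fourth → F#3 (5 semitones).
F#3 up a perfect fourth → B3 (5 semitones).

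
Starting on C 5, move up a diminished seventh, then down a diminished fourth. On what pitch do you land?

F 5

A diminished seventh up from C5 is Bbb5.
Down a diminished fourth from Bbb5: F5 (4 semitones down).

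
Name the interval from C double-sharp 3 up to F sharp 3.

C to F spans four letter names (C-D-E-F): a fourth.
The perfect fourth is 5 semitones; here we have 4, one semitone narrower: diminished.

diminished fourth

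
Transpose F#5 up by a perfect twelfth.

Counting five letter names plus an octave up from F lands on C.
A perfect twelfth is 19 semitones; 19 semitones up from F#5 gives C#7.

C#7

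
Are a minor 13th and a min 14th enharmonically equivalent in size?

A minor thirteenth is 20 semitones but a minor fourteenth is 22 semitones — different sizes.

No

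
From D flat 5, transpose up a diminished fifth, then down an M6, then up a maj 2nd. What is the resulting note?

D double-flat 5

A diminished fifth up from Db5 is Abb5.
A major sixth down from Abb5 is Cbb5.
Cbb5 up a major second → Dbb5 (2 semitones).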